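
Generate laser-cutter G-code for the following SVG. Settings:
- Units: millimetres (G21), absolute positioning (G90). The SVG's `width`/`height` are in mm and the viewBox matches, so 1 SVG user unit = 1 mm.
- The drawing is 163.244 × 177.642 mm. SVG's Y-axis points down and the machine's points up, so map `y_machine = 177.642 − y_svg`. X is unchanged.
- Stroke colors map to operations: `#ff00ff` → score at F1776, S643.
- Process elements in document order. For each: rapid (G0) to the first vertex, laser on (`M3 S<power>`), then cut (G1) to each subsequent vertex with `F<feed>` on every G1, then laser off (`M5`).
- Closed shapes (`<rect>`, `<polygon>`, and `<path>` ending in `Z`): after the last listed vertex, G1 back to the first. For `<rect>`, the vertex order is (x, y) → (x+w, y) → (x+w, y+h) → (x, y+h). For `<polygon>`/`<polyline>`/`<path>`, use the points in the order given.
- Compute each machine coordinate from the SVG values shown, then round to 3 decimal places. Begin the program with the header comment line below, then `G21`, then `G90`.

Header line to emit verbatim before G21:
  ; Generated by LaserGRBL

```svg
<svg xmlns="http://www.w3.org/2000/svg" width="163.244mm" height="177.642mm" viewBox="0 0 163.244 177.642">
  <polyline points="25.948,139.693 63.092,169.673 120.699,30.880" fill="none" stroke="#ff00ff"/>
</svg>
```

Since the viewBox matches the mm dimensions, user units are millimetres directly. The only transform is the Y-flip y_m = 177.642 − y_svg.

Shape 1 is a open polyline drawn with `<polyline>`. Its stroke #ff00ff means score at S643, F1776. After flipping Y the toolpath is (25.948,37.949) → (63.092,7.969) → (120.699,146.762).

; Generated by LaserGRBL
G21
G90
G0 X25.948 Y37.949
M3 S643
G1 X63.092 Y7.969 F1776
G1 X120.699 Y146.762 F1776
M5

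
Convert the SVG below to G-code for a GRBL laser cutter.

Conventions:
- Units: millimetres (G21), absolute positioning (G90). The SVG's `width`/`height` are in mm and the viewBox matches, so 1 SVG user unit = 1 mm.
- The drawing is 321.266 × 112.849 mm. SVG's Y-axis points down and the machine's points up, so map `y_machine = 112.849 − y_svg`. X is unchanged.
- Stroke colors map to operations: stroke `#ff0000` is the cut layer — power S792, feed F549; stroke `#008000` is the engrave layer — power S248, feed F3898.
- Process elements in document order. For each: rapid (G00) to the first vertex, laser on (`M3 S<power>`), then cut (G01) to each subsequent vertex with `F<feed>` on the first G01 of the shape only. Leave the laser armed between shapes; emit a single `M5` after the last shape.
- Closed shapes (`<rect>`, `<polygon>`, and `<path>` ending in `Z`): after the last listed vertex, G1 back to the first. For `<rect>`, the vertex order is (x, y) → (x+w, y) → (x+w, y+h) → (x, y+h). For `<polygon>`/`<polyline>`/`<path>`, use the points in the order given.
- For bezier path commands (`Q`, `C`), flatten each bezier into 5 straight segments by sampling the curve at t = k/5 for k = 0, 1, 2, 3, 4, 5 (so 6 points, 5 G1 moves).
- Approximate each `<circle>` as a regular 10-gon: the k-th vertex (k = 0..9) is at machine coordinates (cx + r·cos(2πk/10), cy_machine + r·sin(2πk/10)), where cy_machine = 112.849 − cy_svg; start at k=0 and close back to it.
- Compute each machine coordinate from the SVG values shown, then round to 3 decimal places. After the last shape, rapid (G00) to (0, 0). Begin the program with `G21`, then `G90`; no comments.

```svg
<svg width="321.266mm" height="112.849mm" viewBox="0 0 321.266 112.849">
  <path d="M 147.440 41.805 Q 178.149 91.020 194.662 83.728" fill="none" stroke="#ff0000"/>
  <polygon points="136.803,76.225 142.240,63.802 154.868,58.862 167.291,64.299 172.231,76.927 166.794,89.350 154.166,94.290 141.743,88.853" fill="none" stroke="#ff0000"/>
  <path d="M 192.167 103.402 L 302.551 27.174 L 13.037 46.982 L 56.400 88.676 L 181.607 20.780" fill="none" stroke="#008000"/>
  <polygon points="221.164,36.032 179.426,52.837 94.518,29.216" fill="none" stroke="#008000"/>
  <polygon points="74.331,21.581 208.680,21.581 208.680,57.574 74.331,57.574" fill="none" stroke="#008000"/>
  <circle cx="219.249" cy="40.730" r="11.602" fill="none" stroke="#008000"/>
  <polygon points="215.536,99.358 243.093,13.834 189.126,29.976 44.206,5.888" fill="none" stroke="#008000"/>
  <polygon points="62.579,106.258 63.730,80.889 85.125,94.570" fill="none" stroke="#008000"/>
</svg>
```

G21
G90
G00 X147.440 Y71.044
M3 S792
G01 X159.156 Y53.618 F549
G01 X169.736 Y40.713
G01 X179.180 Y32.329
G01 X187.489 Y28.464
G01 X194.662 Y29.121
G00 X136.803 Y36.624
M3 S792
G01 X142.240 Y49.047 F549
G01 X154.868 Y53.987
G01 X167.291 Y48.550
G01 X172.231 Y35.922
G01 X166.794 Y23.499
G01 X154.166 Y18.559
G01 X141.743 Y23.996
G01 X136.803 Y36.624
G00 X192.167 Y9.447
M3 S248
G01 X302.551 Y85.675 F3898
G01 X13.037 Y65.867
G01 X56.400 Y24.173
G01 X181.607 Y92.069
G00 X221.164 Y76.817
M3 S248
G01 X179.426 Y60.012 F3898
G01 X94.518 Y83.633
G01 X221.164 Y76.817
G00 X74.331 Y91.268
M3 S248
G01 X208.680 Y91.268 F3898
G01 X208.680 Y55.275
G01 X74.331 Y55.275
G01 X74.331 Y91.268
G00 X230.851 Y72.119
M3 S248
G01 X228.635 Y78.938 F3898
G01 X222.834 Y83.153
G01 X215.664 Y83.153
G01 X209.863 Y78.938
G01 X207.647 Y72.119
G01 X209.863 Y65.300
G01 X215.664 Y61.085
G01 X222.834 Y61.085
G01 X228.635 Y65.300
G01 X230.851 Y72.119
G00 X215.536 Y13.491
M3 S248
G01 X243.093 Y99.015 F3898
G01 X189.126 Y82.873
G01 X44.206 Y106.961
G01 X215.536 Y13.491
G00 X62.579 Y6.591
M3 S248
G01 X63.730 Y31.960 F3898
G01 X85.125 Y18.279
G01 X62.579 Y6.591
M5
G00 X0.000 Y0.000

Since the viewBox matches the mm dimensions, user units are millimetres directly. The only transform is the Y-flip y_m = 112.849 − y_svg.

Shape 1 is a quadratic bezier drawn with `<path>`. Its stroke #ff0000 means cut at S792, F549. After flipping Y the toolpath is (147.440,71.044) → (159.156,53.618) → (169.736,40.713) → (179.180,32.329) → (187.489,28.464) → (194.662,29.121).

Shape 2 is a regular polygon drawn with `<polygon>`. Its stroke #ff0000 means cut at S792, F549. After flipping Y the toolpath is (136.803,36.624) → (142.240,49.047) → (154.868,53.987) → (167.291,48.550) → (172.231,35.922) → (166.794,23.499) → (154.166,18.559) → (141.743,23.996) → (136.803,36.624), returning to the start.

Shape 3 is a open polyline drawn with `<path>`. Its stroke #008000 means engrave at S248, F3898. After flipping Y the toolpath is (192.167,9.447) → (302.551,85.675) → (13.037,65.867) → (56.400,24.173) → (181.607,92.069).

Shape 4 is a closed polygon drawn with `<polygon>`. Its stroke #008000 means engrave at S248, F3898. After flipping Y the toolpath is (221.164,76.817) → (179.426,60.012) → (94.518,83.633) → (221.164,76.817), returning to the start.

Shape 5 is a rectangle drawn with `<polygon>`. Its stroke #008000 means engrave at S248, F3898. After flipping Y the toolpath is (74.331,91.268) → (208.680,91.268) → (208.680,55.275) → (74.331,55.275) → (74.331,91.268), returning to the start.

Shape 6 is a circle drawn with `<circle>`. Its stroke #008000 means engrave at S248, F3898. After flipping Y the toolpath is (230.851,72.119) → (228.635,78.938) → (222.834,83.153) → (215.664,83.153) → (209.863,78.938) → (207.647,72.119) → (209.863,65.300) → (215.664,61.085) → (222.834,61.085) → (228.635,65.300) → (230.851,72.119), returning to the start.

Shape 7 is a closed polygon drawn with `<polygon>`. Its stroke #008000 means engrave at S248, F3898. After flipping Y the toolpath is (215.536,13.491) → (243.093,99.015) → (189.126,82.873) → (44.206,106.961) → (215.536,13.491), returning to the start.

Shape 8 is a regular polygon drawn with `<polygon>`. Its stroke #008000 means engrave at S248, F3898. After flipping Y the toolpath is (62.579,6.591) → (63.730,31.960) → (85.125,18.279) → (62.579,6.591), returning to the start.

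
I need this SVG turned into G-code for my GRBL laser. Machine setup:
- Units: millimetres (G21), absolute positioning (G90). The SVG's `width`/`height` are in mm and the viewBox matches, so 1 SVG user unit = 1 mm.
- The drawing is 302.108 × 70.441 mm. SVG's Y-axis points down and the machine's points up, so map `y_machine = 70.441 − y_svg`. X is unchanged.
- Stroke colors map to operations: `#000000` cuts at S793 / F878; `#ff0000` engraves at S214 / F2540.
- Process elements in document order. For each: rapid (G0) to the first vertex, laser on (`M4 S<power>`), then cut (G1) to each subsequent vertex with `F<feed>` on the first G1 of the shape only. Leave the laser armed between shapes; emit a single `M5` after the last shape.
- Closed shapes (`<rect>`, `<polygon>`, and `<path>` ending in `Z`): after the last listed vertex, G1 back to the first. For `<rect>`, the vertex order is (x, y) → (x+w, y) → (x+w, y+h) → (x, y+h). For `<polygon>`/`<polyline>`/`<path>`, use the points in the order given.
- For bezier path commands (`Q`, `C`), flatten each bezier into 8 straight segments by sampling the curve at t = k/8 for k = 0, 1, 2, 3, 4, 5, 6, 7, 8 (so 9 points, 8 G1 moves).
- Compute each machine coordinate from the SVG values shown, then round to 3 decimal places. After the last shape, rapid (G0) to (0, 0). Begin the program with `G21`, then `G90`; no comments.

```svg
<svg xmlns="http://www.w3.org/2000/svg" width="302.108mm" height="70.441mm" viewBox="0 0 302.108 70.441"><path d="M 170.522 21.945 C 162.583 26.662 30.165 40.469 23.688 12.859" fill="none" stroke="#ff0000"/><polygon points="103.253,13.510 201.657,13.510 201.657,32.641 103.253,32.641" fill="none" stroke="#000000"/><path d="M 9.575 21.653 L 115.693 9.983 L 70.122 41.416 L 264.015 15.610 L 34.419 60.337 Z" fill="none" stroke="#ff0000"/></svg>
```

G21
G90
G0 X170.522 Y48.496
M4 S214
G1 X162.199 Y46.400 F2540
G1 X145.141 Y44.043
G1 X122.282 Y42.018
G1 X96.557 Y40.916
G1 X70.900 Y41.330
G1 X48.247 Y43.851
G1 X31.531 Y49.071
G1 X23.688 Y57.582
G0 X103.253 Y56.931
M4 S793
G1 X201.657 Y56.931 F878
G1 X201.657 Y37.800
G1 X103.253 Y37.800
G1 X103.253 Y56.931
G0 X9.575 Y48.788
M4 S214
G1 X115.693 Y60.458 F2540
G1 X70.122 Y29.025
G1 X264.015 Y54.831
G1 X34.419 Y10.104
G1 X9.575 Y48.788
M5
G0 X0.000 Y0.000

viewBox `0 0 302.108 70.441` with mm width/height → 1 unit = 1 mm. Flip: y_m = 70.441 − y_svg.

**Shape 1** — `<path>` cubic bezier, stroke `#ff0000` → engrave (S214, F2540). Control points (SVG): P0=(170.522,21.945), P1=(162.583,26.662), P2=(30.165,40.469), P3=(23.688,12.859); sampled at t=k/8. Machine vertices: (170.522,48.496) → (162.199,46.400) → (145.141,44.043) → (122.282,42.018) → (96.557,40.916) → (70.900,41.330) → (48.247,43.851) → (31.531,49.071) → (23.688,57.582). Open path.

**Shape 2** — `<polygon>` rectangle, stroke `#000000` → cut (S793, F878). Machine vertices: (103.253,56.931) → (201.657,56.931) → (201.657,37.800) → (103.253,37.800) → (103.253,56.931). Closed: final G1 returns to the first vertex.

**Shape 3** — `<path>` closed polygon, stroke `#ff0000` → engrave (S214, F2540). Machine vertices: (9.575,48.788) → (115.693,60.458) → (70.122,29.025) → (264.015,54.831) → (34.419,10.104) → (9.575,48.788). Closed: final G1 returns to the first vertex.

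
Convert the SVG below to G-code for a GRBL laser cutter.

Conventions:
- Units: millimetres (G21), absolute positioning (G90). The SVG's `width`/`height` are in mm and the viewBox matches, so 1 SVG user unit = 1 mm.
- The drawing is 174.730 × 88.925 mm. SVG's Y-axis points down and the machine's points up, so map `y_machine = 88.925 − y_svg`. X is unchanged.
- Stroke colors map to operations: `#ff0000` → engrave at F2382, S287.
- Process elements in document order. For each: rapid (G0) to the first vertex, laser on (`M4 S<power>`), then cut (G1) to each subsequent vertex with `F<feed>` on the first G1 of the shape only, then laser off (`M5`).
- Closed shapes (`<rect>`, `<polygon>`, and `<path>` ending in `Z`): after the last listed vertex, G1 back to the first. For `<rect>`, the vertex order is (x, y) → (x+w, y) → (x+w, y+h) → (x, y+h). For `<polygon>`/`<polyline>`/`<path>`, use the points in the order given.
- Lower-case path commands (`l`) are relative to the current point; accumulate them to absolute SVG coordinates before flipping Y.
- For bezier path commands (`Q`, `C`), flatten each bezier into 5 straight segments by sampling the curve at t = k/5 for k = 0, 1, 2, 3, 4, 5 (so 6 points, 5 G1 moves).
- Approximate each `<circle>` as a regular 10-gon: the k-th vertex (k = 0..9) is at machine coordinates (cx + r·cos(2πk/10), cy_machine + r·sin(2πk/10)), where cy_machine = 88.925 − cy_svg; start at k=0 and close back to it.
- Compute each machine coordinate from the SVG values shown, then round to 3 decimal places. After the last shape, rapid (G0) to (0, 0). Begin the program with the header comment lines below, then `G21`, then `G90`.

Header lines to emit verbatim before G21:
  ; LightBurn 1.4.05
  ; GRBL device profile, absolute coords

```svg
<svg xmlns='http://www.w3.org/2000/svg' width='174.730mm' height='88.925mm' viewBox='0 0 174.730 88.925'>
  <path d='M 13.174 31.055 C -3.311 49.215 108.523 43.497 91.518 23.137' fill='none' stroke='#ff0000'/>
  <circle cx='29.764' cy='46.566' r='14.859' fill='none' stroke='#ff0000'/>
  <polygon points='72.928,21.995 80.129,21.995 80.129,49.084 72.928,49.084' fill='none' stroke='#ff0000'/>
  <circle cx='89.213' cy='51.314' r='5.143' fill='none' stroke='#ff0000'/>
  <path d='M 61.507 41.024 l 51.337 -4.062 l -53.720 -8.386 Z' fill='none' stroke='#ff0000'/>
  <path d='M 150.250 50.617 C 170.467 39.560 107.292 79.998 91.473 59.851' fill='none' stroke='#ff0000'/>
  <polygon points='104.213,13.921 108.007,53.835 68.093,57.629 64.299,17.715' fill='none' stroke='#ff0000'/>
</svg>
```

viewBox `0 0 174.730 88.925` with mm width/height → 1 unit = 1 mm. Flip: y_m = 88.925 − y_svg.

**Shape 1** — `<path>` cubic bezier, stroke `#ff0000` → engrave (S287, F2382). Control points (SVG): P0=(13.174,31.055), P1=(-3.311,49.215), P2=(108.523,43.497), P3=(91.518,23.137); sampled at t=k/5. Machine vertices: (13.174,57.870) → (16.624,49.765) → (38.527,46.948) → (66.539,48.975) → (88.318,55.403) → (91.518,65.788). Open path.

**Shape 2** — `<circle>` circle, stroke `#ff0000` → engrave (S287, F2382). Machine vertices: (44.623,42.359) → (41.785,51.093) → (34.356,56.491) → (25.172,56.491) → (17.743,51.093) → (14.905,42.359) → (17.743,33.625) → (25.172,28.227) → (34.356,28.227) → (41.785,33.625) → (44.623,42.359). Closed: final G1 returns to the first vertex.

**Shape 3** — `<polygon>` rectangle, stroke `#ff0000` → engrave (S287, F2382). Machine vertices: (72.928,66.930) → (80.129,66.930) → (80.129,39.841) → (72.928,39.841) → (72.928,66.930). Closed: final G1 returns to the first vertex.

**Shape 4** — `<circle>` circle, stroke `#ff0000` → engrave (S287, F2382). Machine vertices: (94.356,37.611) → (93.374,40.634) → (90.802,42.502) → (87.624,42.502) → (85.052,40.634) → (84.070,37.611) → (85.052,34.588) → (87.624,32.720) → (90.802,32.720) → (93.374,34.588) → (94.356,37.611). Closed: final G1 returns to the first vertex.

**Shape 5** — `<path>` closed polygon, stroke `#ff0000` → engrave (S287, F2382). Machine vertices: (61.507,47.901) → (112.844,51.963) → (59.124,60.349) → (61.507,47.901). Closed: final G1 returns to the first vertex.

**Shape 6** — `<path>` cubic bezier, stroke `#ff0000` → engrave (S287, F2382). Control points (SVG): P0=(150.250,50.617), P1=(170.467,39.560), P2=(107.292,79.998), P3=(91.473,59.851); sampled at t=k/5. Machine vertices: (150.250,38.308) → (153.419,39.659) → (142.850,34.032) → (124.819,26.805) → (105.601,23.359) → (91.473,29.074). Open path.

**Shape 7** — `<polygon>` regular polygon, stroke `#ff0000` → engrave (S287, F2382). Machine vertices: (104.213,75.004) → (108.007,35.090) → (68.093,31.296) → (64.299,71.210) → (104.213,75.004). Closed: final G1 returns to the first vertex.

; LightBurn 1.4.05
; GRBL device profile, absolute coords
G21
G90
G0 X13.174 Y57.870
M4 S287
G1 X16.624 Y49.765 F2382
G1 X38.527 Y46.948
G1 X66.539 Y48.975
G1 X88.318 Y55.403
G1 X91.518 Y65.788
M5
G0 X44.623 Y42.359
M4 S287
G1 X41.785 Y51.093 F2382
G1 X34.356 Y56.491
G1 X25.172 Y56.491
G1 X17.743 Y51.093
G1 X14.905 Y42.359
G1 X17.743 Y33.625
G1 X25.172 Y28.227
G1 X34.356 Y28.227
G1 X41.785 Y33.625
G1 X44.623 Y42.359
M5
G0 X72.928 Y66.930
M4 S287
G1 X80.129 Y66.930 F2382
G1 X80.129 Y39.841
G1 X72.928 Y39.841
G1 X72.928 Y66.930
M5
G0 X94.356 Y37.611
M4 S287
G1 X93.374 Y40.634 F2382
G1 X90.802 Y42.502
G1 X87.624 Y42.502
G1 X85.052 Y40.634
G1 X84.070 Y37.611
G1 X85.052 Y34.588
G1 X87.624 Y32.720
G1 X90.802 Y32.720
G1 X93.374 Y34.588
G1 X94.356 Y37.611
M5
G0 X61.507 Y47.901
M4 S287
G1 X112.844 Y51.963 F2382
G1 X59.124 Y60.349
G1 X61.507 Y47.901
M5
G0 X150.250 Y38.308
M4 S287
G1 X153.419 Y39.659 F2382
G1 X142.850 Y34.032
G1 X124.819 Y26.805
G1 X105.601 Y23.359
G1 X91.473 Y29.074
M5
G0 X104.213 Y75.004
M4 S287
G1 X108.007 Y35.090 F2382
G1 X68.093 Y31.296
G1 X64.299 Y71.210
G1 X104.213 Y75.004
M5
G0 X0.000 Y0.000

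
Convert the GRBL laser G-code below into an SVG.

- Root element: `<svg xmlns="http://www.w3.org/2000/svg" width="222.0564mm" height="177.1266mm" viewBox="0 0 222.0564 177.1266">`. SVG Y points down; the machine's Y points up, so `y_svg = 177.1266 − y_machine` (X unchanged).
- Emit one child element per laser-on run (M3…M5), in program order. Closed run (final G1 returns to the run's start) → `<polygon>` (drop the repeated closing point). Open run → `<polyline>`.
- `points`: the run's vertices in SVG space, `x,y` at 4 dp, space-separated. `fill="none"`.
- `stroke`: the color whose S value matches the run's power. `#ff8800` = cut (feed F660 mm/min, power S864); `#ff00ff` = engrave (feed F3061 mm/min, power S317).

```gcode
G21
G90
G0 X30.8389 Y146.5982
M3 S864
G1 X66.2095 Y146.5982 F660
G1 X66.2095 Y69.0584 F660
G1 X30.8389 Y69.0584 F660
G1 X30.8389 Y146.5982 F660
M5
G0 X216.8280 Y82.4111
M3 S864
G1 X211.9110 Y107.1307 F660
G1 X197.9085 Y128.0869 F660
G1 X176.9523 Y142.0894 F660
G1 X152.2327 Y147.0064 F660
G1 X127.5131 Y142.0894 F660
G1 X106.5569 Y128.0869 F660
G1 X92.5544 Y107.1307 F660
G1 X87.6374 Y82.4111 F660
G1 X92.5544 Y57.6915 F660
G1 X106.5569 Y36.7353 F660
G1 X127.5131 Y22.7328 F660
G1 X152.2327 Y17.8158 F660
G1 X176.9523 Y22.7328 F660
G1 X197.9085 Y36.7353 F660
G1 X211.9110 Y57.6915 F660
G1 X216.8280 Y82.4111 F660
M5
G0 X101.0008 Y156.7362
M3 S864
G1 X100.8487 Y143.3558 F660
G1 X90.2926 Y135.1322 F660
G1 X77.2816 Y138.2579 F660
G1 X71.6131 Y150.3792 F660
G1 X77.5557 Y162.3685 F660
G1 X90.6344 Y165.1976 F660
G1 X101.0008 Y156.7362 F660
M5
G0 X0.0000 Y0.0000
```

Machine Y-up, SVG Y-down with viewBox height 177.1266, so y_svg = 177.1266 − y_machine; X carries over. Every run uses S864, so all elements get stroke `#ff8800` (cut).

Run 1: The run returns to its start, so emit a `<polygon>` with points (Y-flipped): 30.8389,30.5284 66.2095,30.5284 66.2095,108.0682 30.8389,108.0682.

Run 2: The run returns to its start, so emit a `<polygon>` with points (Y-flipped): 216.8280,94.7155 211.9110,69.9959 197.9085,49.0397 176.9523,35.0372 152.2327,30.1202 127.5131,35.0372 106.5569,49.0397 92.5544,69.9959 87.6374,94.7155 92.5544,119.4351 106.5569,140.3913 127.5131,154.3938 152.2327,159.3108 176.9523,154.3938 197.9085,140.3913 211.9110,119.4351.

Run 3: The run returns to its start, so emit a `<polygon>` with points (Y-flipped): 101.0008,20.3904 100.8487,33.7708 90.2926,41.9944 77.2816,38.8687 71.6131,26.7474 77.5557,14.7581 90.6344,11.9290.

<svg xmlns="http://www.w3.org/2000/svg" width="222.0564mm" height="177.1266mm" viewBox="0 0 222.0564 177.1266">
  <polygon points="30.8389,30.5284 66.2095,30.5284 66.2095,108.0682 30.8389,108.0682" fill="none" stroke="#ff8800"/>
  <polygon points="216.8280,94.7155 211.9110,69.9959 197.9085,49.0397 176.9523,35.0372 152.2327,30.1202 127.5131,35.0372 106.5569,49.0397 92.5544,69.9959 87.6374,94.7155 92.5544,119.4351 106.5569,140.3913 127.5131,154.3938 152.2327,159.3108 176.9523,154.3938 197.9085,140.3913 211.9110,119.4351" fill="none" stroke="#ff8800"/>
  <polygon points="101.0008,20.3904 100.8487,33.7708 90.2926,41.9944 77.2816,38.8687 71.6131,26.7474 77.5557,14.7581 90.6344,11.9290" fill="none" stroke="#ff8800"/>
</svg>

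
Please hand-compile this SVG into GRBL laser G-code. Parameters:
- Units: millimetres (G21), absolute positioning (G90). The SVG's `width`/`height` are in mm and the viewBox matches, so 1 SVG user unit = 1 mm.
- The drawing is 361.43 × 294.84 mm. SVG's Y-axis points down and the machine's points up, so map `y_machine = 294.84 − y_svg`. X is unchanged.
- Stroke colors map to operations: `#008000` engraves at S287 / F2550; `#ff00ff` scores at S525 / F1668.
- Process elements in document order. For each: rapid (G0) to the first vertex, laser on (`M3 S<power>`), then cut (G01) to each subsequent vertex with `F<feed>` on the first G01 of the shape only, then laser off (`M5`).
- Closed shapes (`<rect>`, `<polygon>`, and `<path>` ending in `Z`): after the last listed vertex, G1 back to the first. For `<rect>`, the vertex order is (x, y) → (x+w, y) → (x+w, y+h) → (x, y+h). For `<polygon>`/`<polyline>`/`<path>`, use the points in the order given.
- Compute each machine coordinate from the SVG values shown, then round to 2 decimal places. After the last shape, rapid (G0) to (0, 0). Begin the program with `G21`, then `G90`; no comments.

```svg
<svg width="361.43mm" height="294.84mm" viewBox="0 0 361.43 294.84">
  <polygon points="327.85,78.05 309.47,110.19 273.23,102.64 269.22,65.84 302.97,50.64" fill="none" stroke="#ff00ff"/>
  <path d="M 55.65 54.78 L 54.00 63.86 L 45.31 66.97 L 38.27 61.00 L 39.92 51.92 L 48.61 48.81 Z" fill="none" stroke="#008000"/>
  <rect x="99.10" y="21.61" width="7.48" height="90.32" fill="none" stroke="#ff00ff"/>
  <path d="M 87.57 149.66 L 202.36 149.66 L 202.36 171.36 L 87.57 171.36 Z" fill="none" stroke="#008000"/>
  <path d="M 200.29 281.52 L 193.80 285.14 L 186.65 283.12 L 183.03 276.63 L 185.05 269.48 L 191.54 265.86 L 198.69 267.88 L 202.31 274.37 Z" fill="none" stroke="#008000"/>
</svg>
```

viewBox `0 0 361.43 294.84` with mm width/height → 1 unit = 1 mm. Flip: y_m = 294.84 − y_svg.

**Shape 1** — `<polygon>` regular polygon, stroke `#ff00ff` → score (S525, F1668). Machine vertices: (327.85,216.79) → (309.47,184.65) → (273.23,192.20) → (269.22,229.00) → (302.97,244.20) → (327.85,216.79). Closed: final G1 returns to the first vertex.

**Shape 2** — `<path>` regular polygon, stroke `#008000` → engrave (S287, F2550). Machine vertices: (55.65,240.06) → (54.00,230.98) → (45.31,227.87) → (38.27,233.84) → (39.92,242.92) → (48.61,246.03) → (55.65,240.06). Closed: final G1 returns to the first vertex.

**Shape 3** — `<rect>` rectangle, stroke `#ff00ff` → score (S525, F1668). Machine vertices: (99.10,273.23) → (106.58,273.23) → (106.58,182.91) → (99.10,182.91) → (99.10,273.23). Closed: final G1 returns to the first vertex.

**Shape 4** — `<path>` rectangle, stroke `#008000` → engrave (S287, F2550). Machine vertices: (87.57,145.18) → (202.36,145.18) → (202.36,123.48) → (87.57,123.48) → (87.57,145.18). Closed: final G1 returns to the first vertex.

**Shape 5** — `<path>` regular polygon, stroke `#008000` → engrave (S287, F2550). Machine vertices: (200.29,13.32) → (193.80,9.70) → (186.65,11.72) → (183.03,18.21) → (185.05,25.36) → (191.54,28.98) → (198.69,26.96) → (202.31,20.47) → (200.29,13.32). Closed: final G1 returns to the first vertex.

G21
G90
G0 X327.85 Y216.79
M3 S525
G01 X309.47 Y184.65 F1668
G01 X273.23 Y192.20
G01 X269.22 Y229.00
G01 X302.97 Y244.20
G01 X327.85 Y216.79
M5
G0 X55.65 Y240.06
M3 S287
G01 X54.00 Y230.98 F2550
G01 X45.31 Y227.87
G01 X38.27 Y233.84
G01 X39.92 Y242.92
G01 X48.61 Y246.03
G01 X55.65 Y240.06
M5
G0 X99.10 Y273.23
M3 S525
G01 X106.58 Y273.23 F1668
G01 X106.58 Y182.91
G01 X99.10 Y182.91
G01 X99.10 Y273.23
M5
G0 X87.57 Y145.18
M3 S287
G01 X202.36 Y145.18 F2550
G01 X202.36 Y123.48
G01 X87.57 Y123.48
G01 X87.57 Y145.18
M5
G0 X200.29 Y13.32
M3 S287
G01 X193.80 Y9.70 F2550
G01 X186.65 Y11.72
G01 X183.03 Y18.21
G01 X185.05 Y25.36
G01 X191.54 Y28.98
G01 X198.69 Y26.96
G01 X202.31 Y20.47
G01 X200.29 Y13.32
M5
G0 X0.00 Y0.00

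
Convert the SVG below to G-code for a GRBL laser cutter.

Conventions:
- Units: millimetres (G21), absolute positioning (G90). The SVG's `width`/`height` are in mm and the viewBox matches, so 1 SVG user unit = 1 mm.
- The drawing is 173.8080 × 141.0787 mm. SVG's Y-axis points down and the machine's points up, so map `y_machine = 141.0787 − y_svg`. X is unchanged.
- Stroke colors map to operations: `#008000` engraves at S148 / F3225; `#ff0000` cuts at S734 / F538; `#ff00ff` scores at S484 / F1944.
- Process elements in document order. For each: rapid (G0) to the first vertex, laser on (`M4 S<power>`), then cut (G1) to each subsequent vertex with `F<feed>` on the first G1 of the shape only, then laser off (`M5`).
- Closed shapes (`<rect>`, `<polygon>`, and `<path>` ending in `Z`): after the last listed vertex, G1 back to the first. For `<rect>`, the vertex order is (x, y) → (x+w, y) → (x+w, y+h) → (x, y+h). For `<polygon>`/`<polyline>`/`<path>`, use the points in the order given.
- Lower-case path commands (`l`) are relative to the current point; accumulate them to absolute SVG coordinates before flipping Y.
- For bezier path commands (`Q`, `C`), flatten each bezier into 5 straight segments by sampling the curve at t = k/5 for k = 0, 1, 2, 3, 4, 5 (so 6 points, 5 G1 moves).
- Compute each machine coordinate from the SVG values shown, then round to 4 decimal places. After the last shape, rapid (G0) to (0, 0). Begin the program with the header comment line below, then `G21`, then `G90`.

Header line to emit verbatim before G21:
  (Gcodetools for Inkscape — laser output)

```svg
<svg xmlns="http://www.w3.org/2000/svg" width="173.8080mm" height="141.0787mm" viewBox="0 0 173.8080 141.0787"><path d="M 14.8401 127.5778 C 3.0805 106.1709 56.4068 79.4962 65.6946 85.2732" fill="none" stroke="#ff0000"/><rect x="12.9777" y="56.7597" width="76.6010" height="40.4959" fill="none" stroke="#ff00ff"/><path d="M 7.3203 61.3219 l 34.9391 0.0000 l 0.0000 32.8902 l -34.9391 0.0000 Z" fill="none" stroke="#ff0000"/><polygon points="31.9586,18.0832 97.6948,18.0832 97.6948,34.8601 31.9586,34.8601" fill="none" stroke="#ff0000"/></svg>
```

1 u = 1 mm; y_m = 141.0787 − y.

[1] `<path>` cubic bezier, #ff0000→cut S734 F538: (14.8401,13.5009) → (14.7217,26.6754) → (24.9859,39.3037) → (40.3947,49.5751) → (55.7103,55.6793) → (65.6946,55.8055)

[2] `<rect>` rectangle, #ff00ff→score S484 F1944: (12.9777,84.3190) → (89.5787,84.3190) → (89.5787,43.8231) → (12.9777,43.8231) → (12.9777,84.3190) (closed)

[3] `<path>` rectangle, #ff0000→cut S734 F538: (7.3203,79.7568) → (42.2594,79.7568) → (42.2594,46.8666) → (7.3203,46.8666) → (7.3203,79.7568) (closed)

[4] `<polygon>` rectangle, #ff0000→cut S734 F538: (31.9586,122.9955) → (97.6948,122.9955) → (97.6948,106.2186) → (31.9586,106.2186) → (31.9586,122.9955) (closed)

(Gcodetools for Inkscape — laser output)
G21
G90
G0 X14.8401 Y13.5009
M4 S734
G1 X14.7217 Y26.6754 F538
G1 X24.9859 Y39.3037
G1 X40.3947 Y49.5751
G1 X55.7103 Y55.6793
G1 X65.6946 Y55.8055
M5
G0 X12.9777 Y84.3190
M4 S484
G1 X89.5787 Y84.3190 F1944
G1 X89.5787 Y43.8231
G1 X12.9777 Y43.8231
G1 X12.9777 Y84.3190
M5
G0 X7.3203 Y79.7568
M4 S734
G1 X42.2594 Y79.7568 F538
G1 X42.2594 Y46.8666
G1 X7.3203 Y46.8666
G1 X7.3203 Y79.7568
M5
G0 X31.9586 Y122.9955
M4 S734
G1 X97.6948 Y122.9955 F538
G1 X97.6948 Y106.2186
G1 X31.9586 Y106.2186
G1 X31.9586 Y122.9955
M5
G0 X0.0000 Y0.0000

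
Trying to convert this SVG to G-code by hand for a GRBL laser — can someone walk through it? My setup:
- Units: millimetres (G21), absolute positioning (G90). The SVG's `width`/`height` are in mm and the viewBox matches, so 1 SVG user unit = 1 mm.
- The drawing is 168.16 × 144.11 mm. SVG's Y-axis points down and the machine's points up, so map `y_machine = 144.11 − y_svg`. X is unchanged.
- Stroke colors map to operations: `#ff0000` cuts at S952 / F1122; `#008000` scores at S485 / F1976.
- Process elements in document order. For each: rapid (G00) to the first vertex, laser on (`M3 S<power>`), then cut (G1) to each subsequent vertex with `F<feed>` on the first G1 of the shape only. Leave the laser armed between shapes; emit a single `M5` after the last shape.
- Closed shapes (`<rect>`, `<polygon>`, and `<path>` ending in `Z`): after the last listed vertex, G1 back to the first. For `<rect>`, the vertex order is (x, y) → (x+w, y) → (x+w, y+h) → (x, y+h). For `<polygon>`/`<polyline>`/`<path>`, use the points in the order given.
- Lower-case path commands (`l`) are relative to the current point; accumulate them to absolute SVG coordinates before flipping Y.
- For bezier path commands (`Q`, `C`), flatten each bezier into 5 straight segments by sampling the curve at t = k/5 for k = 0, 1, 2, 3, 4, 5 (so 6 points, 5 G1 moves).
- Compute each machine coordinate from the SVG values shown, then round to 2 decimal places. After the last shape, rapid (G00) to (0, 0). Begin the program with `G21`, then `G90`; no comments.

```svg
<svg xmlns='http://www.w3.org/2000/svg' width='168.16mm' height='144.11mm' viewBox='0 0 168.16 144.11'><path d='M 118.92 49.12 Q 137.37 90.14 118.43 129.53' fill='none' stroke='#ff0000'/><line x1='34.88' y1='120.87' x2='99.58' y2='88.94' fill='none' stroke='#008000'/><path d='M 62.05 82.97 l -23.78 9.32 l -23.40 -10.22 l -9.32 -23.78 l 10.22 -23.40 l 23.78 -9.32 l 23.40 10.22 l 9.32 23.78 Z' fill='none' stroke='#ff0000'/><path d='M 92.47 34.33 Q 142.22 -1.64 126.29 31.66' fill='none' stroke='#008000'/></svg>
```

G21
G90
G00 X118.92 Y94.99
M3 S952
G1 X124.80 Y78.65 F1122
G1 X127.70 Y62.43
G1 X127.60 Y46.35
G1 X124.51 Y30.40
G1 X118.43 Y14.58
G00 X34.88 Y23.24
M3 S485
G1 X99.58 Y55.17 F1976
G00 X62.05 Y61.14
M3 S952
G1 X38.27 Y51.82 F1122
G1 X14.87 Y62.04
G1 X5.55 Y85.82
G1 X15.77 Y109.22
G1 X39.55 Y118.54
G1 X62.95 Y108.32
G1 X72.27 Y84.54
G1 X62.05 Y61.14
G00 X92.47 Y109.78
M3 S485
G1 X109.74 Y121.40 F1976
G1 X121.76 Y127.47
G1 X128.53 Y128.01
G1 X130.03 Y123.00
G1 X126.29 Y112.45
M5
G00 X0.00 Y0.00

Since the viewBox matches the mm dimensions, user units are millimetres directly. The only transform is the Y-flip y_m = 144.11 − y_svg.

Shape 1 is a quadratic bezier drawn with `<path>`. Its stroke #ff0000 means cut at S952, F1122. After flipping Y the toolpath is (118.92,94.99) → (124.80,78.65) → (127.70,62.43) → (127.60,46.35) → (124.51,30.40) → (118.43,14.58).

Shape 2 is a line segment drawn with `<line>`. Its stroke #008000 means score at S485, F1976. After flipping Y the toolpath is (34.88,23.24) → (99.58,55.17).

Shape 3 is a regular polygon drawn with `<path>`. Its stroke #ff0000 means cut at S952, F1122. After flipping Y the toolpath is (62.05,61.14) → (38.27,51.82) → (14.87,62.04) → (5.55,85.82) → (15.77,109.22) → (39.55,118.54) → (62.95,108.32) → (72.27,84.54) → (62.05,61.14), returning to the start.

Shape 4 is a quadratic bezier drawn with `<path>`. Its stroke #008000 means score at S485, F1976. After flipping Y the toolpath is (92.47,109.78) → (109.74,121.40) → (121.76,127.47) → (128.53,128.01) → (130.03,123.00) → (126.29,112.45).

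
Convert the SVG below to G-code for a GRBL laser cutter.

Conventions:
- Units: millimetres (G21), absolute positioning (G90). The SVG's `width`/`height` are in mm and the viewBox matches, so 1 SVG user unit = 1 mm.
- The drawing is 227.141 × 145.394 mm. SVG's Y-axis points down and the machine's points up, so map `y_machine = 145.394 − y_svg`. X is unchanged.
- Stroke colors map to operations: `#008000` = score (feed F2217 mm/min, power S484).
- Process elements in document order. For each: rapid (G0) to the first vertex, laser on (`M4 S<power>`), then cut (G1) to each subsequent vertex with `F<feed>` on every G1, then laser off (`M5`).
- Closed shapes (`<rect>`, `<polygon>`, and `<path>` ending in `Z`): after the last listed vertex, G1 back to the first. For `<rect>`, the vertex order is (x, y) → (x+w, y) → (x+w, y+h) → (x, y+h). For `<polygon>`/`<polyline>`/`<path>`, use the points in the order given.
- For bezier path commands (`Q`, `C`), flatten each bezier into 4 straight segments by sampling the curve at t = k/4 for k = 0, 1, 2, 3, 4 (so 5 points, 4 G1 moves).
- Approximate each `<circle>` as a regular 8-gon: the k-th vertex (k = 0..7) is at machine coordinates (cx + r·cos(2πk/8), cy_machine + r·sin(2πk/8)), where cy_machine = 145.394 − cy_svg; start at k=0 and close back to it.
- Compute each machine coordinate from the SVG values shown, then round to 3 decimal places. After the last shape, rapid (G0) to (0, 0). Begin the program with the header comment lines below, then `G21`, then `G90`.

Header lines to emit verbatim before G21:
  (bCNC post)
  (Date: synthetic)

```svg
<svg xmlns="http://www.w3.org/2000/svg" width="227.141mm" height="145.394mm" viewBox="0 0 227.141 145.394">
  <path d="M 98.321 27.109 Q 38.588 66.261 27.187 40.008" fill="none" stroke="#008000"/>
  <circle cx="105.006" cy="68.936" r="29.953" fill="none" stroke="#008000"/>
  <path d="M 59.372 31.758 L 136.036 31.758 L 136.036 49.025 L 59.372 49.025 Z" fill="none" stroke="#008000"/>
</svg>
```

Since the viewBox matches the mm dimensions, user units are millimetres directly. The only transform is the Y-flip y_m = 145.394 − y_svg.

Shape 1 is a quadratic bezier drawn with `<path>`. Its stroke #008000 means score at S484, F2217. After flipping Y the toolpath is (98.321,118.285) → (71.475,102.797) → (50.671,95.484) → (35.908,96.347) → (27.187,105.386).

Shape 2 is a circle drawn with `<circle>`. Its stroke #008000 means score at S484, F2217. After flipping Y the toolpath is (134.959,76.458) → (126.186,97.638) → (105.006,106.411) → (83.826,97.638) → (75.053,76.458) → (83.826,55.278) → (105.006,46.505) → (126.186,55.278) → (134.959,76.458), returning to the start.

Shape 3 is a rectangle drawn with `<path>`. Its stroke #008000 means score at S484, F2217. After flipping Y the toolpath is (59.372,113.636) → (136.036,113.636) → (136.036,96.369) → (59.372,96.369) → (59.372,113.636), returning to the start.

(bCNC post)
(Date: synthetic)
G21
G90
G0 X98.321 Y118.285
M4 S484
G1 X71.475 Y102.797 F2217
G1 X50.671 Y95.484 F2217
G1 X35.908 Y96.347 F2217
G1 X27.187 Y105.386 F2217
M5
G0 X134.959 Y76.458
M4 S484
G1 X126.186 Y97.638 F2217
G1 X105.006 Y106.411 F2217
G1 X83.826 Y97.638 F2217
G1 X75.053 Y76.458 F2217
G1 X83.826 Y55.278 F2217
G1 X105.006 Y46.505 F2217
G1 X126.186 Y55.278 F2217
G1 X134.959 Y76.458 F2217
M5
G0 X59.372 Y113.636
M4 S484
G1 X136.036 Y113.636 F2217
G1 X136.036 Y96.369 F2217
G1 X59.372 Y96.369 F2217
G1 X59.372 Y113.636 F2217
M5
G0 X0.000 Y0.000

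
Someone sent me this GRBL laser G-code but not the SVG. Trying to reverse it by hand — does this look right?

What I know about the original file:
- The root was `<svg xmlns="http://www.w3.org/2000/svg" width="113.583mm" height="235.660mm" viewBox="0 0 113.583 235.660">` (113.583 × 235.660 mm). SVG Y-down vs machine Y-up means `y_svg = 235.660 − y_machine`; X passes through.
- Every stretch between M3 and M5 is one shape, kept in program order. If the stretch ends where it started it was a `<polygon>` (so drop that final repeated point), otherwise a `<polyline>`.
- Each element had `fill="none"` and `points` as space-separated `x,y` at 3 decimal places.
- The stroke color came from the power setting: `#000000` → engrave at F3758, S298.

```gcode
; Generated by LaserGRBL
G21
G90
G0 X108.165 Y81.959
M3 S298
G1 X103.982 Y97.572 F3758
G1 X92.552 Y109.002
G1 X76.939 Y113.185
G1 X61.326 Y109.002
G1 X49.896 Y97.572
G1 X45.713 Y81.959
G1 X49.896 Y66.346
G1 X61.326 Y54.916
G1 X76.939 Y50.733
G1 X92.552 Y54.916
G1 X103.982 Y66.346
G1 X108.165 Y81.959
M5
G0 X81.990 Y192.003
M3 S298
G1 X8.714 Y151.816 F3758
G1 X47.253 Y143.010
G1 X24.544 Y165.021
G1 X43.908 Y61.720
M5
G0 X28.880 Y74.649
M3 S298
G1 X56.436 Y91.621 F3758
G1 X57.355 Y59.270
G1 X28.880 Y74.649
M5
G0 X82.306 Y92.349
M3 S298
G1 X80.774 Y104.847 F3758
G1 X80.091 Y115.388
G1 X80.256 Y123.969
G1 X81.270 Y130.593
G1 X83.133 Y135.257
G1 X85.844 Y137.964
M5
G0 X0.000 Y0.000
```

Each laser-on run becomes one SVG element. Flip Y back into SVG space with y_svg = 235.660 − y_machine. Every run uses S298, so all elements get stroke `#000000` (engrave).

Run 1: The run returns to its start, so emit a `<polygon>` with points (Y-flipped): 108.165,153.701 103.982,138.088 92.552,126.658 76.939,122.475 61.326,126.658 49.896,138.088 45.713,153.701 49.896,169.314 61.326,180.744 76.939,184.927 92.552,180.744 103.982,169.314.

Run 2: The run is open, so emit a `<polyline>` with points (Y-flipped): 81.990,43.657 8.714,83.844 47.253,92.650 24.544,70.639 43.908,173.940.

Run 3: The run returns to its start, so emit a `<polygon>` with points (Y-flipped): 28.880,161.011 56.436,144.039 57.355,176.390.

Run 4: The run is open, so emit a `<polyline>` with points (Y-flipped): 82.306,143.311 80.774,130.813 80.091,120.272 80.256,111.691 81.270,105.067 83.133,100.403 85.844,97.696.

<svg xmlns="http://www.w3.org/2000/svg" width="113.583mm" height="235.660mm" viewBox="0 0 113.583 235.660">
  <polygon points="108.165,153.701 103.982,138.088 92.552,126.658 76.939,122.475 61.326,126.658 49.896,138.088 45.713,153.701 49.896,169.314 61.326,180.744 76.939,184.927 92.552,180.744 103.982,169.314" fill="none" stroke="#000000"/>
  <polyline points="81.990,43.657 8.714,83.844 47.253,92.650 24.544,70.639 43.908,173.940" fill="none" stroke="#000000"/>
  <polygon points="28.880,161.011 56.436,144.039 57.355,176.390" fill="none" stroke="#000000"/>
  <polyline points="82.306,143.311 80.774,130.813 80.091,120.272 80.256,111.691 81.270,105.067 83.133,100.403 85.844,97.696" fill="none" stroke="#000000"/>
</svg>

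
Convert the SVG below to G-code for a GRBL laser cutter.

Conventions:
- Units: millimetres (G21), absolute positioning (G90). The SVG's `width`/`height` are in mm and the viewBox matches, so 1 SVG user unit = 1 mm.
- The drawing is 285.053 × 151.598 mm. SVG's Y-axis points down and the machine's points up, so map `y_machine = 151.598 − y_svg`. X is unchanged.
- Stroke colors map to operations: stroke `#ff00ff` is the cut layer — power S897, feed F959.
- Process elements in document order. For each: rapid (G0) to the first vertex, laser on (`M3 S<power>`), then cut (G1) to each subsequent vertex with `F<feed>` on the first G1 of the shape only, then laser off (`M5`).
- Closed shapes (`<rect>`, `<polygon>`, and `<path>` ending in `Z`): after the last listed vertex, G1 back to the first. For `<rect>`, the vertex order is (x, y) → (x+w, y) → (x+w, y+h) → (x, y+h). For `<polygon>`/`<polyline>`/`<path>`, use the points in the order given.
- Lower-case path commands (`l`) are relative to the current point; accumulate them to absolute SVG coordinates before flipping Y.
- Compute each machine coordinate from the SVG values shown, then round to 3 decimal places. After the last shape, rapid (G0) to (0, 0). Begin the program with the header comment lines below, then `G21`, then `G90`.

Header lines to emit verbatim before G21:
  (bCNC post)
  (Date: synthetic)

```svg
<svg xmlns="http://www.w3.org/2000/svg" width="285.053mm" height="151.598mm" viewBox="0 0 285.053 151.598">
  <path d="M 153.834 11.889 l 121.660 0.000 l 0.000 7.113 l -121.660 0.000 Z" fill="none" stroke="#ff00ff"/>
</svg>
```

(bCNC post)
(Date: synthetic)
G21
G90
G0 X153.834 Y139.709
M3 S897
G1 X275.494 Y139.709 F959
G1 X275.494 Y132.596
G1 X153.834 Y132.596
G1 X153.834 Y139.709
M5
G0 X0.000 Y0.000

1 u = 1 mm; y_m = 151.598 − y.

[1] `<path>` rectangle, #ff00ff→cut S897 F959: (153.834,139.709) → (275.494,139.709) → (275.494,132.596) → (153.834,132.596) → (153.834,139.709) (closed)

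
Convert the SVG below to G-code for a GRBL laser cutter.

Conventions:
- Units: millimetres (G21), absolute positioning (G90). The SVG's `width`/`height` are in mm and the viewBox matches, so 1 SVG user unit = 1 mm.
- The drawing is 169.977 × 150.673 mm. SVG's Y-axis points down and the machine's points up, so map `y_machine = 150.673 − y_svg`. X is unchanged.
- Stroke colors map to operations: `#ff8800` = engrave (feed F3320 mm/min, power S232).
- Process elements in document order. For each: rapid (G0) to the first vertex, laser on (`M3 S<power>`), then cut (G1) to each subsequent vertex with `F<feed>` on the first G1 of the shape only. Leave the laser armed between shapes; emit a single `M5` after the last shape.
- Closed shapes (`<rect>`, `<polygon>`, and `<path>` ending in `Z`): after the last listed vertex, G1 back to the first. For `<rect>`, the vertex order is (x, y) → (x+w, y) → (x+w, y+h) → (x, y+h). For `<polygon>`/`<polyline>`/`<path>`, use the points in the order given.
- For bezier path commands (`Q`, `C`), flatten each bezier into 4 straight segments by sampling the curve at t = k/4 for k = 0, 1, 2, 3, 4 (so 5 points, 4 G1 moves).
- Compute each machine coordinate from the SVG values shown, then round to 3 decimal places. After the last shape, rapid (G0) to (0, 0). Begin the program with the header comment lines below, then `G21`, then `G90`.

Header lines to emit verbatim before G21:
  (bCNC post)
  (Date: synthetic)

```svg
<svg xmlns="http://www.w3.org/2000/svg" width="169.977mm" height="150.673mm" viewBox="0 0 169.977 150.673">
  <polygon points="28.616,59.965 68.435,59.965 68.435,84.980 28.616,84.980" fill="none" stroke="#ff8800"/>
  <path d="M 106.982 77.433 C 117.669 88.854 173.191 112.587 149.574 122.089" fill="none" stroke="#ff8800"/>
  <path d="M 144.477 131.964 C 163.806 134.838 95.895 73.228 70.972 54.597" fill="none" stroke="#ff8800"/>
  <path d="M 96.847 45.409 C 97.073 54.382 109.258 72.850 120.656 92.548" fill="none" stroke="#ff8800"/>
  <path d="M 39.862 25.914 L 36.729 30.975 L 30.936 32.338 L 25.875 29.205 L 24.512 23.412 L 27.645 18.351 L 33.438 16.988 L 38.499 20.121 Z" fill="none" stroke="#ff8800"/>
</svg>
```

viewBox `0 0 169.977 150.673` with mm width/height → 1 unit = 1 mm. Flip: y_m = 150.673 − y_svg.

**Shape 1** — `<polygon>` rectangle, stroke `#ff8800` → engrave (S232, F3320). Machine vertices: (28.616,90.708) → (68.435,90.708) → (68.435,65.693) → (28.616,65.693) → (28.616,90.708). Closed: final G1 returns to the first vertex.

**Shape 2** — `<path>` cubic bezier, stroke `#ff8800` → engrave (S232, F3320). Control points (SVG): P0=(106.982,77.433), P1=(117.669,88.854), P2=(173.191,112.587), P3=(149.574,122.089); sampled at t=k/4. Machine vertices: (106.982,73.240) → (121.467,62.780) → (141.142,50.192) → (154.385,37.964) → (149.574,28.584). Open path.

**Shape 3** — `<path>` cubic bezier, stroke `#ff8800` → engrave (S232, F3320). Control points (SVG): P0=(144.477,131.964), P1=(163.806,134.838), P2=(95.895,73.228), P3=(70.972,54.597); sampled at t=k/4. Machine vertices: (144.477,18.709) → (144.651,26.965) → (124.319,49.328) → (95.690,75.723) → (70.972,96.076). Open path.

**Shape 4** — `<path>` cubic bezier, stroke `#ff8800` → engrave (S232, F3320). Control points (SVG): P0=(96.847,45.409), P1=(97.073,54.382), P2=(109.258,72.850), P3=(120.656,92.548); sampled at t=k/4. Machine vertices: (96.847,105.264) → (99.060,96.883) → (104.562,85.716) → (112.159,72.539) → (120.656,58.125). Open path.

**Shape 5** — `<path>` regular polygon, stroke `#ff8800` → engrave (S232, F3320). Machine vertices: (39.862,124.759) → (36.729,119.698) → (30.936,118.335) → (25.875,121.468) → (24.512,127.261) → (27.645,132.322) → (33.438,133.685) → (38.499,130.552) → (39.862,124.759). Closed: final G1 returns to the first vertex.

(bCNC post)
(Date: synthetic)
G21
G90
G0 X28.616 Y90.708
M3 S232
G1 X68.435 Y90.708 F3320
G1 X68.435 Y65.693
G1 X28.616 Y65.693
G1 X28.616 Y90.708
G0 X106.982 Y73.240
M3 S232
G1 X121.467 Y62.780 F3320
G1 X141.142 Y50.192
G1 X154.385 Y37.964
G1 X149.574 Y28.584
G0 X144.477 Y18.709
M3 S232
G1 X144.651 Y26.965 F3320
G1 X124.319 Y49.328
G1 X95.690 Y75.723
G1 X70.972 Y96.076
G0 X96.847 Y105.264
M3 S232
G1 X99.060 Y96.883 F3320
G1 X104.562 Y85.716
G1 X112.159 Y72.539
G1 X120.656 Y58.125
G0 X39.862 Y124.759
M3 S232
G1 X36.729 Y119.698 F3320
G1 X30.936 Y118.335
G1 X25.875 Y121.468
G1 X24.512 Y127.261
G1 X27.645 Y132.322
G1 X33.438 Y133.685
G1 X38.499 Y130.552
G1 X39.862 Y124.759
M5
G0 X0.000 Y0.000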